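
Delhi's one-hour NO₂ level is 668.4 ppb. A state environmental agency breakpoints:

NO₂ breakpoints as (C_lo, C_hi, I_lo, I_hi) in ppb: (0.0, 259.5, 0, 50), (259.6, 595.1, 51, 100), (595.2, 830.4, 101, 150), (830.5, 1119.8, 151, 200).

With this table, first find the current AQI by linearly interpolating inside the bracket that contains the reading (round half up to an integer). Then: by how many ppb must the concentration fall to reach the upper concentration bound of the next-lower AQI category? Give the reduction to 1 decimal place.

73.3

NO₂: 668.4 ∈ [595.2, 830.4] ↔ index [101, 150].
101 + (668.4−595.2)·(150−101)/(830.4−595.2) = 101 + 73.2·49/235.2 ≈ 116.25, so AQI = 116.
Current AQI 116 is in the Unhealthy for Sensitive Groups range (101–150). The next-lower category tops out at AQI 100, whose upper concentration bound is 595.1 ppb.
Reduction needed = 668.4 − 595.1 = 73.3 ppb.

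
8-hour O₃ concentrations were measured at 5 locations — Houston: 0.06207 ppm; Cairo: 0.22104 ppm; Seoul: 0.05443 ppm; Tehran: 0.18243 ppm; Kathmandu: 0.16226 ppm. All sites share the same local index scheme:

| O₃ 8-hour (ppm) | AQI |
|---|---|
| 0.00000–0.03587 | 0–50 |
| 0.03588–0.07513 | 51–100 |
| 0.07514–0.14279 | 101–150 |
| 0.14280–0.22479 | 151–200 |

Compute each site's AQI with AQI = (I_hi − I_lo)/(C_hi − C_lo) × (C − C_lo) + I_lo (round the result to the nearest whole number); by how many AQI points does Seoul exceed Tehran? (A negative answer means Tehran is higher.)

Houston: row 0.03588–0.07513 (AQI 51–100). (100−51)·(0.06207−0.03588)/(0.07513−0.03588) + 51 = 49·0.02619/0.03925 + 51 ≈ 83.70 → 84.
Cairo: 0.22104 lies in 0.14280–0.22479, so I_lo=151, I_hi=200, C_lo=0.14280, C_hi=0.22479.
(200−151)/(0.22479−0.14280) × (0.22104−0.14280) + 151 = 49/0.08199 × 0.07824 + 151 ≈ 197.76 → 198.
Seoul: 0.05443 lies in 0.03588–0.07513, so I_lo=51, I_hi=100, C_lo=0.03588, C_hi=0.07513.
(100−51)/(0.07513−0.03588) × (0.05443−0.03588) + 51 = 49/0.03925 × 0.01855 + 51 ≈ 74.16 → 74.
Tehran: 0.18243 lies in 0.14280–0.22479, so I_lo=151, I_hi=200, C_lo=0.14280, C_hi=0.22479.
(200−151)/(0.22479−0.14280) × (0.18243−0.14280) + 151 = 49/0.08199 × 0.03963 + 151 ≈ 174.68 → 175.
Kathmandu: 0.16226 ∈ [0.14280, 0.22479] ↔ index [151, 200].
151 + (0.16226−0.14280)·(200−151)/(0.22479−0.14280) = 151 + 0.01946·49/0.08199 ≈ 162.63, so AQI = 163.
AQIs: Houston=84, Cairo=198, Seoul=74, Tehran=175, Kathmandu=163. Seoul (74) − Tehran (175) = -101.

-101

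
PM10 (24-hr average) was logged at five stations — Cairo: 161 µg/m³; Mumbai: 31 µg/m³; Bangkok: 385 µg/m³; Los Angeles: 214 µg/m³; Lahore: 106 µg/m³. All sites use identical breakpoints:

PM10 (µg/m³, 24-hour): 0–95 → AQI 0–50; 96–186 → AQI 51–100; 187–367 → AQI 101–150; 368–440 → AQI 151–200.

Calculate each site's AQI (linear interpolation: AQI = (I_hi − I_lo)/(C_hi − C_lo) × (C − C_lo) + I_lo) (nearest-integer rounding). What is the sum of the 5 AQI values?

Cairo 161: bracket 96–186 → index 51–100; slope 49/90, offset 65.
AQI = 51 + 49/90·65 ≈ 86.39 ⇒ 86.
Mumbai: 31 lies in 0–95, so I_lo=0, I_hi=50, C_lo=0, C_hi=95.
(50−0)/(95−0) × (31−0) + 0 = 50/95 × 31 + 0 ≈ 16.32 → 16.
Bangkok: row 368–440 (AQI 151–200). (200−151)·(385−368)/(440−368) + 151 = 49·17/72 + 151 ≈ 162.57 → 163.
Los Angeles: 214 ∈ [187, 367] ↔ index [101, 150].
101 + (214−187)·(150−101)/(367−187) = 101 + 27·49/180 ≈ 108.35, so AQI = 108.
Lahore 106: bracket 96–186 → index 51–100; slope 49/90, offset 10.
AQI = 51 + 49/90·10 ≈ 56.44 ⇒ 56.
AQIs: Cairo=86, Mumbai=16, Bangkok=163, Los Angeles=108, Lahore=56. Sum = 86 + 16 + 163 + 108 + 56 = 429.

429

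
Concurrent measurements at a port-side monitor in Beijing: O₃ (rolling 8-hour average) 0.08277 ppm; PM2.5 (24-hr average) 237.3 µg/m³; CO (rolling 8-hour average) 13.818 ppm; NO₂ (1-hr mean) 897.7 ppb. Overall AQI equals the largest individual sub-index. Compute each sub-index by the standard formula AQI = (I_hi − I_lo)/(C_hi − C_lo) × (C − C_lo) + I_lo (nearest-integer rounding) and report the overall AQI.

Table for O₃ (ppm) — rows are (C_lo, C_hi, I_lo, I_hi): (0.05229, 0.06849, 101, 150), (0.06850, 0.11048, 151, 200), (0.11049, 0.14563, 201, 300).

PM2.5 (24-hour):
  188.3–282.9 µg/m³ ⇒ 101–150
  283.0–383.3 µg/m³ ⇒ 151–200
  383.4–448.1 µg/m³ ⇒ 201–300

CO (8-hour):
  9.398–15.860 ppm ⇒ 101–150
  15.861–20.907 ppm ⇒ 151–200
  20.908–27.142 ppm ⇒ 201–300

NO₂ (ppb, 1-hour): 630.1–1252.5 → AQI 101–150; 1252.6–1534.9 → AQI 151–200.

O₃: 0.08277 ∈ [0.06850, 0.11048] ↔ index [151, 200].
151 + (0.08277−0.06850)·(200−151)/(0.11048−0.06850) = 151 + 0.01427·49/0.04198 ≈ 167.66, so AQI = 168.
PM2.5: 237.3 lies in 188.3–282.9, so I_lo=101, I_hi=150, C_lo=188.3, C_hi=282.9.
(150−101)/(282.9−188.3) × (237.3−188.3) + 101 = 49/94.6 × 49.0 + 101 ≈ 126.38 → 126.
CO: 13.818 lies in 9.398–15.860, so I_lo=101, I_hi=150, C_lo=9.398, C_hi=15.860.
(150−101)/(15.860−9.398) × (13.818−9.398) + 101 = 49/6.462 × 4.420 + 101 ≈ 134.52 → 135.
NO₂: 897.7 lies in 630.1–1252.5, so I_lo=101, I_hi=150, C_lo=630.1, C_hi=1252.5.
(150−101)/(1252.5−630.1) × (897.7−630.1) + 101 = 49/622.4 × 267.6 + 101 ≈ 122.07 → 122.
Sub-indices: O₃→168, PM2.5→126, CO→135, NO₂→122. Overall AQI = max = 168; dominant pollutant is O₃.

168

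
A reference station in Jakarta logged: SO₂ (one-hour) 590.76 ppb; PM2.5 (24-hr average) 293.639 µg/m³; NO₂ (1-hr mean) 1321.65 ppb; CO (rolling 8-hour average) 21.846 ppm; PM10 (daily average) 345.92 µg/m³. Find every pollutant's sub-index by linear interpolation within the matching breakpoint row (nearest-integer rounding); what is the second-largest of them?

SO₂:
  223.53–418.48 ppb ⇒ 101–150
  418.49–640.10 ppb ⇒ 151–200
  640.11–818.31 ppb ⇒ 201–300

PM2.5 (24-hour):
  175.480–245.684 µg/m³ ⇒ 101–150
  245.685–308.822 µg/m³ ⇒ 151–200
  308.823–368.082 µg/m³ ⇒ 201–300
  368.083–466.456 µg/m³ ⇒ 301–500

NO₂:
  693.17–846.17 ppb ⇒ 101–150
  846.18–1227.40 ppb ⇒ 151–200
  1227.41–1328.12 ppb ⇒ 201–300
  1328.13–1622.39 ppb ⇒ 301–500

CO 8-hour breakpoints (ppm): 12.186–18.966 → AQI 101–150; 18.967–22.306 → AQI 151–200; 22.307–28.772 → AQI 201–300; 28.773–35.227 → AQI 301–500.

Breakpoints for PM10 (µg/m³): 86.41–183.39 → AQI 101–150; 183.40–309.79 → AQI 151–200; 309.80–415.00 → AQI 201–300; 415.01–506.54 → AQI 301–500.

235

SO₂ 590.76: bracket 418.49–640.10 → index 151–200; slope 49/221.61, offset 172.27.
AQI = 151 + 49/221.61·172.27 ≈ 189.09 ⇒ 189.
PM2.5: row 245.685–308.822 (AQI 151–200). (200−151)·(293.639−245.685)/(308.822−245.685) + 151 = 49·47.954/63.137 + 151 ≈ 188.22 → 188.
NO₂: 1321.65 lies in 1227.41–1328.12, so I_lo=201, I_hi=300, C_lo=1227.41, C_hi=1328.12.
(300−201)/(1328.12−1227.41) × (1321.65−1227.41) + 201 = 99/100.71 × 94.24 + 201 ≈ 293.64 → 294.
CO: 21.846 ∈ [18.967, 22.306] ↔ index [151, 200].
151 + (21.846−18.967)·(200−151)/(22.306−18.967) = 151 + 2.879·49/3.339 ≈ 193.25, so AQI = 193.
PM10: 345.92 ∈ [309.80, 415.00] ↔ index [201, 300].
201 + (345.92−309.80)·(300−201)/(415.00−309.80) = 201 + 36.12·99/105.20 ≈ 234.99, so AQI = 235.
Sub-indices: SO₂→189, PM2.5→188, NO₂→294, CO→193, PM10→235. Ranked high→low: 294, 235, 193, 189, 188. Second-highest sub-index = 235.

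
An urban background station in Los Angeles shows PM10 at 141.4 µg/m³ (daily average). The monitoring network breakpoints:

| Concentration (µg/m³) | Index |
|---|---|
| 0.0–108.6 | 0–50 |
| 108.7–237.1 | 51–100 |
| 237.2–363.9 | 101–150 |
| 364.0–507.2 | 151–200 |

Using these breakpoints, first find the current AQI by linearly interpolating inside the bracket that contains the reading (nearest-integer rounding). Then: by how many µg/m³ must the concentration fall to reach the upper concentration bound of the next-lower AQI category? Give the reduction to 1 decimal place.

32.8

PM10 141.4: bracket 108.7–237.1 → index 51–100; slope 49/128.4, offset 32.7.
AQI = 51 + 49/128.4·32.7 ≈ 63.48 ⇒ 63.
Current AQI 63 is in the Moderate range (51–100). The next-lower category tops out at AQI 50, whose upper concentration bound is 108.6 µg/m³.
Reduction needed = 141.4 − 108.6 = 32.8 µg/m³.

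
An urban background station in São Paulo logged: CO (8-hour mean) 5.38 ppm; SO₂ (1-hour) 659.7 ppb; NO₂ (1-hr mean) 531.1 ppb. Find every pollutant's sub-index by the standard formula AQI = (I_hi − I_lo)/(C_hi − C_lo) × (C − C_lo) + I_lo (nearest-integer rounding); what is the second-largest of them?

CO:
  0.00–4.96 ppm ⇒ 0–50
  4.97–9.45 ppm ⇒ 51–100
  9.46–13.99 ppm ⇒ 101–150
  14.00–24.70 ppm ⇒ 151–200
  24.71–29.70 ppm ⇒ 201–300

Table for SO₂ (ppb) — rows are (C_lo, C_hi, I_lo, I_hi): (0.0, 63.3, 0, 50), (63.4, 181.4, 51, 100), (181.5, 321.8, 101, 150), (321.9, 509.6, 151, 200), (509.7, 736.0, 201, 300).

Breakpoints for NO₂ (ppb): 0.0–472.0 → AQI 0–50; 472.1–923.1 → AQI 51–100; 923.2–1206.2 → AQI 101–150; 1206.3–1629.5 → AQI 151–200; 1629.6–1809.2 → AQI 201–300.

57

CO: 5.38 lies in 4.97–9.45, so I_lo=51, I_hi=100, C_lo=4.97, C_hi=9.45.
(100−51)/(9.45−4.97) × (5.38−4.97) + 51 = 49/4.48 × 0.41 + 51 ≈ 55.48 → 55.
SO₂: row 509.7–736.0 (AQI 201–300). (300−201)·(659.7−509.7)/(736.0−509.7) + 201 = 99·150.0/226.3 + 201 ≈ 266.62 → 267.
NO₂: 531.1 ∈ [472.1, 923.1] ↔ index [51, 100].
51 + (531.1−472.1)·(100−51)/(923.1−472.1) = 51 + 59.0·49/451.0 ≈ 57.41, so AQI = 57.
Sub-indices: CO→55, SO₂→267, NO₂→57. Ranked high→low: 267, 57, 55. Second-highest sub-index = 57.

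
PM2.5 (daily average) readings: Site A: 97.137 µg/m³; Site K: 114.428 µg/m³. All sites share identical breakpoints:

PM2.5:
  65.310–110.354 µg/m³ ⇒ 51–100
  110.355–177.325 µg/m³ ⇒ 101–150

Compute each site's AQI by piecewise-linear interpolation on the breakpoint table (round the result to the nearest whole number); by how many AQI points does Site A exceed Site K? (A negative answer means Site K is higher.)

-18

Site A 97.137: bracket 65.310–110.354 → index 51–100; slope 49/45.044, offset 31.827.
AQI = 51 + 49/45.044·31.827 ≈ 85.62 ⇒ 86.
Site K: row 110.355–177.325 (AQI 101–150). (150−101)·(114.428−110.355)/(177.325−110.355) + 101 = 49·4.073/66.970 + 101 ≈ 103.98 → 104.
AQIs: Site A=86, Site K=104. Site A (86) − Site K (104) = -18.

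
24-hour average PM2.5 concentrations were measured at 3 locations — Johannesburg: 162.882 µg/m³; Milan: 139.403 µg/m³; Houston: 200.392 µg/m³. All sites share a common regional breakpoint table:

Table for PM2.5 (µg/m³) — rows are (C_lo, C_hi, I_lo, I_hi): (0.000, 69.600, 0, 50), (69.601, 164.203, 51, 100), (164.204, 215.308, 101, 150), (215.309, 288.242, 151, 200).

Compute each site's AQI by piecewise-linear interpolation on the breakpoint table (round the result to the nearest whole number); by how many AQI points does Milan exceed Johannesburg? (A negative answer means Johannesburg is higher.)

Johannesburg 162.882: bracket 69.601–164.203 → index 51–100; slope 49/94.602, offset 93.281.
AQI = 51 + 49/94.602·93.281 ≈ 99.32 ⇒ 99.
Milan: row 69.601–164.203 (AQI 51–100). (100−51)·(139.403−69.601)/(164.203−69.601) + 51 = 49·69.802/94.602 + 51 ≈ 87.15 → 87.
Houston 200.392: bracket 164.204–215.308 → index 101–150; slope 49/51.104, offset 36.188.
AQI = 101 + 49/51.104·36.188 ≈ 135.70 ⇒ 136.
AQIs: Johannesburg=99, Milan=87, Houston=136. Milan (87) − Johannesburg (99) = -12.

-12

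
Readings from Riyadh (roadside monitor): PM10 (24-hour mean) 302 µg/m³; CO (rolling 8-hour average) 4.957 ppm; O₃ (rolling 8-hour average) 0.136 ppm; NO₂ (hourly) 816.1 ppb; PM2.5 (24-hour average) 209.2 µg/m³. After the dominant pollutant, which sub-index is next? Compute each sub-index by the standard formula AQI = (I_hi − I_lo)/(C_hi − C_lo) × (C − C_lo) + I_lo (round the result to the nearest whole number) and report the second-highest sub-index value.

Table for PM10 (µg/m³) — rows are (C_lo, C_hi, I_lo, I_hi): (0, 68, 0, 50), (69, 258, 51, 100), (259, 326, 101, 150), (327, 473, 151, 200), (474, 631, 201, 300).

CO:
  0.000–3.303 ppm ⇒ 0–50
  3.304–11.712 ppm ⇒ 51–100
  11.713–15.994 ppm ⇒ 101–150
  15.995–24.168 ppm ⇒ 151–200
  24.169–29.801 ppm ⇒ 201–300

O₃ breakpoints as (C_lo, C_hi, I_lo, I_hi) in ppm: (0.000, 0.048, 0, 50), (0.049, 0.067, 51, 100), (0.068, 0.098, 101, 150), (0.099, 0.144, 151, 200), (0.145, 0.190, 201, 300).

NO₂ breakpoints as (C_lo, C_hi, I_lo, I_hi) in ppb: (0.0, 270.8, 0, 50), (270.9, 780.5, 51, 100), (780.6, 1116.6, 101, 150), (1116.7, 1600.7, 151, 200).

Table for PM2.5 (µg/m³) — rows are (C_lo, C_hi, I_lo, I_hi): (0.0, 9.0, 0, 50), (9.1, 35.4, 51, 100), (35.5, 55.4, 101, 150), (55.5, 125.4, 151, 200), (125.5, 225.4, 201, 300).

PM10: row 259–326 (AQI 101–150). (150−101)·(302−259)/(326−259) + 101 = 49·43/67 + 101 ≈ 132.45 → 132.
CO: 4.957 lies in 3.304–11.712, so I_lo=51, I_hi=100, C_lo=3.304, C_hi=11.712.
(100−51)/(11.712−3.304) × (4.957−3.304) + 51 = 49/8.408 × 1.653 + 51 ≈ 60.63 → 61.
O₃: row 0.099–0.144 (AQI 151–200). (200−151)·(0.136−0.099)/(0.144−0.099) + 151 = 49·0.037/0.045 + 151 ≈ 191.29 → 191.
NO₂ 816.1: bracket 780.6–1116.6 → index 101–150; slope 49/336.0, offset 35.5.
AQI = 101 + 49/336.0·35.5 ≈ 106.18 ⇒ 106.
PM2.5: 209.2 lies in 125.5–225.4, so I_lo=201, I_hi=300, C_lo=125.5, C_hi=225.4.
(300−201)/(225.4−125.5) × (209.2−125.5) + 201 = 99/99.9 × 83.7 + 201 ≈ 283.95 → 284.
Sub-indices: PM10→132, CO→61, O₃→191, NO₂→106, PM2.5→284. Ranked high→low: 284, 191, 132, 106, 61. Second-highest sub-index = 191.

191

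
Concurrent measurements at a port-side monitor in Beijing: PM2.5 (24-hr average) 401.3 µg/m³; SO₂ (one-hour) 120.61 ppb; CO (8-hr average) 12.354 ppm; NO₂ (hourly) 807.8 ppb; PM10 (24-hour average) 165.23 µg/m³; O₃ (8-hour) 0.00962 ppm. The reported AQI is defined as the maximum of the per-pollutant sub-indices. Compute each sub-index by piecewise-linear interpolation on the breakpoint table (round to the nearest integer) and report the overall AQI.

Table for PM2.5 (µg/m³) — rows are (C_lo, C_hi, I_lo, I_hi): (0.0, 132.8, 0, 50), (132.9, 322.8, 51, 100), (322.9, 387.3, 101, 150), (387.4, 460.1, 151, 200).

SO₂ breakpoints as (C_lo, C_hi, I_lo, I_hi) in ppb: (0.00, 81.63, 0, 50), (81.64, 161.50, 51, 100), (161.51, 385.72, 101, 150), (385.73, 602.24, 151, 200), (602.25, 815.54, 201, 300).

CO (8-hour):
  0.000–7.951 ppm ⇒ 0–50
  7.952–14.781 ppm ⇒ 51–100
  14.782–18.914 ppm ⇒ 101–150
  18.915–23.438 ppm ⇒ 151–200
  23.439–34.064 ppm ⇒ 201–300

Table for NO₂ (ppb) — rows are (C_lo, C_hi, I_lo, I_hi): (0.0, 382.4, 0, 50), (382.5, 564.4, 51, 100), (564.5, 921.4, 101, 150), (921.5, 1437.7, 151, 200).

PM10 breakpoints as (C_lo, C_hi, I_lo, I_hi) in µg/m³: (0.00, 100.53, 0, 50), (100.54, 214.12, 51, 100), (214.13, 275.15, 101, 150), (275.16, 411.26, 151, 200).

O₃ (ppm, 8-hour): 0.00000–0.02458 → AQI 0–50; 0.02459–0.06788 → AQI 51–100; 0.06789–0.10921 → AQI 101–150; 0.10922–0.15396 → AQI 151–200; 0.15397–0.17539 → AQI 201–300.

PM2.5: row 387.4–460.1 (AQI 151–200). (200−151)·(401.3−387.4)/(460.1−387.4) + 151 = 49·13.9/72.7 + 151 ≈ 160.37 → 160.
SO₂: 120.61 lies in 81.64–161.50, so I_lo=51, I_hi=100, C_lo=81.64, C_hi=161.50.
(100−51)/(161.50−81.64) × (120.61−81.64) + 51 = 49/79.86 × 38.97 + 51 ≈ 74.91 → 75.
CO: row 7.952–14.781 (AQI 51–100). (100−51)·(12.354−7.952)/(14.781−7.952) + 51 = 49·4.402/6.829 + 51 ≈ 82.59 → 83.
NO₂: 807.8 lies in 564.5–921.4, so I_lo=101, I_hi=150, C_lo=564.5, C_hi=921.4.
(150−101)/(921.4−564.5) × (807.8−564.5) + 101 = 49/356.9 × 243.3 + 101 ≈ 134.40 → 134.
PM10: 165.23 ∈ [100.54, 214.12] ↔ index [51, 100].
51 + (165.23−100.54)·(100−51)/(214.12−100.54) = 51 + 64.69·49/113.58 ≈ 78.91, so AQI = 79.
O₃: row 0.00000–0.02458 (AQI 0–50). (50−0)·(0.00962−0.00000)/(0.02458−0.00000) + 0 = 50·0.00962/0.02458 + 0 ≈ 19.57 → 20.
Sub-indices: PM2.5→160, SO₂→75, CO→83, NO₂→134, PM10→79, O₃→20. Overall AQI = max = 160; dominant pollutant is PM2.5.

160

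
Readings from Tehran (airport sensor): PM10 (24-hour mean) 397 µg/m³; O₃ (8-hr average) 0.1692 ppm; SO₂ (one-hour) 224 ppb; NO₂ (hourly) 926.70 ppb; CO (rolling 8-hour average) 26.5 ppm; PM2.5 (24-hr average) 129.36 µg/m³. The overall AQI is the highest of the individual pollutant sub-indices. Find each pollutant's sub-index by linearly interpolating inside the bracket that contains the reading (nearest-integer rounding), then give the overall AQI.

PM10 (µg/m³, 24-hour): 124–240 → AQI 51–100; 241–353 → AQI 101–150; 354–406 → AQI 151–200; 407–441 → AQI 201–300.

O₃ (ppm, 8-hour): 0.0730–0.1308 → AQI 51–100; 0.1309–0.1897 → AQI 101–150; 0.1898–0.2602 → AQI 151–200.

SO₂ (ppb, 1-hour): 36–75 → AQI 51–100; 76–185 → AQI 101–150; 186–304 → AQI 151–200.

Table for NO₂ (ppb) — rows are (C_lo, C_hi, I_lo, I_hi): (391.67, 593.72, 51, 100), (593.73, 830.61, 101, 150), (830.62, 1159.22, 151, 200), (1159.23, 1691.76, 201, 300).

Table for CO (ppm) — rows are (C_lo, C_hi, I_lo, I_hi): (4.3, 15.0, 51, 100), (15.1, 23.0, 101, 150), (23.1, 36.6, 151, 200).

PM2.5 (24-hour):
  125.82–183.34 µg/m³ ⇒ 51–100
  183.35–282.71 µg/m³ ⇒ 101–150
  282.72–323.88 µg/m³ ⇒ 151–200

192

PM10 397: bracket 354–406 → index 151–200; slope 49/52, offset 43.
AQI = 151 + 49/52·43 ≈ 191.52 ⇒ 192.
O₃: 0.1692 lies in 0.1309–0.1897, so I_lo=101, I_hi=150, C_lo=0.1309, C_hi=0.1897.
(150−101)/(0.1897−0.1309) × (0.1692−0.1309) + 101 = 49/0.0588 × 0.0383 + 101 ≈ 132.92 → 133.
SO₂: 224 lies in 186–304, so I_lo=151, I_hi=200, C_lo=186, C_hi=304.
(200−151)/(304−186) × (224−186) + 151 = 49/118 × 38 + 151 ≈ 166.78 → 167.
NO₂: row 830.62–1159.22 (AQI 151–200). (200−151)·(926.70−830.62)/(1159.22−830.62) + 151 = 49·96.08/328.60 + 151 ≈ 165.33 → 165.
CO 26.5: bracket 23.1–36.6 → index 151–200; slope 49/13.5, offset 3.4.
AQI = 151 + 49/13.5·3.4 ≈ 163.34 ⇒ 163.
PM2.5: 129.36 lies in 125.82–183.34, so I_lo=51, I_hi=100, C_lo=125.82, C_hi=183.34.
(100−51)/(183.34−125.82) × (129.36−125.82) + 51 = 49/57.52 × 3.54 + 51 ≈ 54.02 → 54.
Sub-indices: PM10→192, O₃→133, SO₂→167, NO₂→165, CO→163, PM2.5→54. Overall AQI = max = 192; dominant pollutant is PM10.
AQI 192: Unhealthy.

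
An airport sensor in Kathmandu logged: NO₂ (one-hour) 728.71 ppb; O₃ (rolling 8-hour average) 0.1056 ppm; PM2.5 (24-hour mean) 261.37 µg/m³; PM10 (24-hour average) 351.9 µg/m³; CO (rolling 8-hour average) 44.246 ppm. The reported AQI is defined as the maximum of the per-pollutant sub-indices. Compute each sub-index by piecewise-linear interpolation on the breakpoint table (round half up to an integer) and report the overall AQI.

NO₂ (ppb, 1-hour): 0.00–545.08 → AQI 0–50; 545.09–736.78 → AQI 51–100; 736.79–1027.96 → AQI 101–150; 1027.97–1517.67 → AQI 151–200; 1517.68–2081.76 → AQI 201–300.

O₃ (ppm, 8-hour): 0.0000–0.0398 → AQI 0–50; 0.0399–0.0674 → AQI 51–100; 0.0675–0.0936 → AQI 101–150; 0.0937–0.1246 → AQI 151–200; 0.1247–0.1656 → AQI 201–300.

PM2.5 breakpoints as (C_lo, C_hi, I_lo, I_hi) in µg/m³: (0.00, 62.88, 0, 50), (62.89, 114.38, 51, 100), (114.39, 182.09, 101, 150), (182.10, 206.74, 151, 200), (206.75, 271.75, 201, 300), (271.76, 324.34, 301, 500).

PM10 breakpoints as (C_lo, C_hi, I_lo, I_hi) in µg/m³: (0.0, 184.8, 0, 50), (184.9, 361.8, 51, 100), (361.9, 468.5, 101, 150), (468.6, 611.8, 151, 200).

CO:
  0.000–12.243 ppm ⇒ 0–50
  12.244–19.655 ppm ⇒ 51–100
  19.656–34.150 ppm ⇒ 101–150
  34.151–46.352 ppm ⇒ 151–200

NO₂: row 545.09–736.78 (AQI 51–100). (100−51)·(728.71−545.09)/(736.78−545.09) + 51 = 49·183.62/191.69 + 51 ≈ 97.94 → 98.
O₃: 0.1056 lies in 0.0937–0.1246, so I_lo=151, I_hi=200, C_lo=0.0937, C_hi=0.1246.
(200−151)/(0.1246−0.0937) × (0.1056−0.0937) + 151 = 49/0.0309 × 0.0119 + 151 ≈ 169.87 → 170.
PM2.5: 261.37 lies in 206.75–271.75, so I_lo=201, I_hi=300, C_lo=206.75, C_hi=271.75.
(300−201)/(271.75−206.75) × (261.37−206.75) + 201 = 99/65.00 × 54.62 + 201 ≈ 284.19 → 284.
PM10: row 184.9–361.8 (AQI 51–100). (100−51)·(351.9−184.9)/(361.8−184.9) + 51 = 49·167.0/176.9 + 51 ≈ 97.26 → 97.
CO: row 34.151–46.352 (AQI 151–200). (200−151)·(44.246−34.151)/(46.352−34.151) + 151 = 49·10.095/12.201 + 151 ≈ 191.54 → 192.
Sub-indices: NO₂→98, O₃→170, PM2.5→284, PM10→97, CO→192. Overall AQI = max = 284; dominant pollutant is PM2.5.
AQI 284: Very Unhealthy.

284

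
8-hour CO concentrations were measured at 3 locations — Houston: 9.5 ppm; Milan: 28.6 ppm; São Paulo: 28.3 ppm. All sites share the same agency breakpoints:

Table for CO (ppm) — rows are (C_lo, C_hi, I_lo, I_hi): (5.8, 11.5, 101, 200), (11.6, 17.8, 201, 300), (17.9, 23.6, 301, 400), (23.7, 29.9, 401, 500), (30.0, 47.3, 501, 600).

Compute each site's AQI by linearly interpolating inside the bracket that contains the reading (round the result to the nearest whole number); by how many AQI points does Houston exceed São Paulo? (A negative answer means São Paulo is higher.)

Houston 9.5: bracket 5.8–11.5 → index 101–200; slope 99/5.7, offset 3.7.
AQI = 101 + 99/5.7·3.7 ≈ 165.26 ⇒ 165.
Milan: 28.6 lies in 23.7–29.9, so I_lo=401, I_hi=500, C_lo=23.7, C_hi=29.9.
(500−401)/(29.9−23.7) × (28.6−23.7) + 401 = 99/6.2 × 4.9 + 401 ≈ 479.24 → 479.
São Paulo: 28.3 ∈ [23.7, 29.9] ↔ index [401, 500].
401 + (28.3−23.7)·(500−401)/(29.9−23.7) = 401 + 4.6·99/6.2 ≈ 474.45, so AQI = 474.
AQIs: Houston=165, Milan=479, São Paulo=474. Houston (165) − São Paulo (474) = -309.

-309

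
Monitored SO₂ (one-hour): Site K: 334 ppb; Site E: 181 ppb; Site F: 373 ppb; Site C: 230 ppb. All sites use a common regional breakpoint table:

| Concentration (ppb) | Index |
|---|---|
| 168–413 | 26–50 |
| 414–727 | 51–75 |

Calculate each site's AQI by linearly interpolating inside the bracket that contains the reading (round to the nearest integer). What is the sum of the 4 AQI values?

Site K 334: bracket 168–413 → index 26–50; slope 24/245, offset 166.
AQI = 26 + 24/245·166 ≈ 42.26 ⇒ 42.
Site E: 181 ∈ [168, 413] ↔ index [26, 50].
26 + (181−168)·(50−26)/(413−168) = 26 + 13·24/245 ≈ 27.27, so AQI = 27.
Site F 373: bracket 168–413 → index 26–50; slope 24/245, offset 205.
AQI = 26 + 24/245·205 ≈ 46.08 ⇒ 46.
Site C: 230 lies in 168–413, so I_lo=26, I_hi=50, C_lo=168, C_hi=413.
(50−26)/(413−168) × (230−168) + 26 = 24/245 × 62 + 26 ≈ 32.07 → 32.
AQIs: Site K=42, Site E=27, Site F=46, Site C=32. Sum = 42 + 27 + 46 + 32 = 147.

147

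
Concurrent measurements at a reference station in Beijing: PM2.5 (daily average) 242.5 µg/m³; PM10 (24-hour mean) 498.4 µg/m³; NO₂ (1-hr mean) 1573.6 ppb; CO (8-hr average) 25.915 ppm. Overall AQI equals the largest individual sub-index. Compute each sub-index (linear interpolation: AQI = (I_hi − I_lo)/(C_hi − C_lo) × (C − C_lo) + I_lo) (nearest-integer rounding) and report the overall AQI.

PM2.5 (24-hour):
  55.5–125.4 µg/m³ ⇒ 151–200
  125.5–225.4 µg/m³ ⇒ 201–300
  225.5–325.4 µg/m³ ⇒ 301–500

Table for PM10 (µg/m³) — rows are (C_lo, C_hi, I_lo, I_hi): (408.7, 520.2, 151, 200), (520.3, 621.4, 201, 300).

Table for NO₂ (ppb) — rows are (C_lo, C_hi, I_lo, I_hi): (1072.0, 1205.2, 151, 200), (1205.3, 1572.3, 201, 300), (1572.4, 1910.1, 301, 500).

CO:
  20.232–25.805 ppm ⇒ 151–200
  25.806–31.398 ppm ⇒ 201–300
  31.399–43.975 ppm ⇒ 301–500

335

PM2.5: 242.5 lies in 225.5–325.4, so I_lo=301, I_hi=500, C_lo=225.5, C_hi=325.4.
(500−301)/(325.4−225.5) × (242.5−225.5) + 301 = 199/99.9 × 17.0 + 301 ≈ 334.86 → 335.
PM10: 498.4 lies in 408.7–520.2, so I_lo=151, I_hi=200, C_lo=408.7, C_hi=520.2.
(200−151)/(520.2−408.7) × (498.4−408.7) + 151 = 49/111.5 × 89.7 + 151 ≈ 190.42 → 190.
NO₂: 1573.6 lies in 1572.4–1910.1, so I_lo=301, I_hi=500, C_lo=1572.4, C_hi=1910.1.
(500−301)/(1910.1−1572.4) × (1573.6−1572.4) + 301 = 199/337.7 × 1.2 + 301 ≈ 301.71 → 302.
CO: 25.915 lies in 25.806–31.398, so I_lo=201, I_hi=300, C_lo=25.806, C_hi=31.398.
(300−201)/(31.398−25.806) × (25.915−25.806) + 201 = 99/5.592 × 0.109 + 201 ≈ 202.93 → 203.
Sub-indices: PM2.5→335, PM10→190, NO₂→302, CO→203. Overall AQI = max = 335; dominant pollutant is PM2.5.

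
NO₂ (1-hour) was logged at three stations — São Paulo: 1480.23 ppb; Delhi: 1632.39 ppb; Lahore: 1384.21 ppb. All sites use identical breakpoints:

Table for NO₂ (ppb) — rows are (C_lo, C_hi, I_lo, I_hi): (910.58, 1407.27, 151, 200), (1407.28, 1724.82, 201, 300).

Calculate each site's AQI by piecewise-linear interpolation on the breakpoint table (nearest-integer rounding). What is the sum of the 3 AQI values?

693

São Paulo: row 1407.28–1724.82 (AQI 201–300). (300−201)·(1480.23−1407.28)/(1724.82−1407.28) + 201 = 99·72.95/317.54 + 201 ≈ 223.74 → 224.
Delhi: 1632.39 lies in 1407.28–1724.82, so I_lo=201, I_hi=300, C_lo=1407.28, C_hi=1724.82.
(300−201)/(1724.82−1407.28) × (1632.39−1407.28) + 201 = 99/317.54 × 225.11 + 201 ≈ 271.18 → 271.
Lahore: 1384.21 lies in 910.58–1407.27, so I_lo=151, I_hi=200, C_lo=910.58, C_hi=1407.27.
(200−151)/(1407.27−910.58) × (1384.21−910.58) + 151 = 49/496.69 × 473.63 + 151 ≈ 197.73 → 198.
AQIs: São Paulo=224, Delhi=271, Lahore=198. Sum = 224 + 271 + 198 = 693.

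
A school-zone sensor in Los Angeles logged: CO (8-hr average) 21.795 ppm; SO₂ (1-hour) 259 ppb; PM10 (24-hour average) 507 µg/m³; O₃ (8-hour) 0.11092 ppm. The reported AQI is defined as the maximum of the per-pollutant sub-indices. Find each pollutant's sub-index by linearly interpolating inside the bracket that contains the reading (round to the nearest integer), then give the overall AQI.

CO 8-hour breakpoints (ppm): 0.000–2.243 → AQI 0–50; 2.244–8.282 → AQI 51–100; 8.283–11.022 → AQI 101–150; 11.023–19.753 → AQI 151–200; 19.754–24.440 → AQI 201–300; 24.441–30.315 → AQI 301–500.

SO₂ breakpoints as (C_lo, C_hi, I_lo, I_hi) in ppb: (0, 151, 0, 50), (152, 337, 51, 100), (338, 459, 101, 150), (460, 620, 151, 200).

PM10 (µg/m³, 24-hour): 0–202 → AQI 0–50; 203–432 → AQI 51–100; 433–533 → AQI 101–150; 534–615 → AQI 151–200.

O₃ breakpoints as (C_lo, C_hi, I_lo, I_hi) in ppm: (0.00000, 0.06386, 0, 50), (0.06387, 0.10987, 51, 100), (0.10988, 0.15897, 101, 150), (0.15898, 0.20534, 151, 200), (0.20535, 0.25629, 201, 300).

244

CO: 21.795 lies in 19.754–24.440, so I_lo=201, I_hi=300, C_lo=19.754, C_hi=24.440.
(300−201)/(24.440−19.754) × (21.795−19.754) + 201 = 99/4.686 × 2.041 + 201 ≈ 244.12 → 244.
SO₂: 259 ∈ [152, 337] ↔ index [51, 100].
51 + (259−152)·(100−51)/(337−152) = 51 + 107·49/185 ≈ 79.34, so AQI = 79.
PM10: row 433–533 (AQI 101–150). (150−101)·(507−433)/(533−433) + 101 = 49·74/100 + 101 ≈ 137.26 → 137.
O₃: row 0.10988–0.15897 (AQI 101–150). (150−101)·(0.11092−0.10988)/(0.15897−0.10988) + 101 = 49·0.00104/0.04909 + 101 ≈ 102.04 → 102.
Sub-indices: CO→244, SO₂→79, PM10→137, O₃→102. Overall AQI = max = 244; dominant pollutant is CO.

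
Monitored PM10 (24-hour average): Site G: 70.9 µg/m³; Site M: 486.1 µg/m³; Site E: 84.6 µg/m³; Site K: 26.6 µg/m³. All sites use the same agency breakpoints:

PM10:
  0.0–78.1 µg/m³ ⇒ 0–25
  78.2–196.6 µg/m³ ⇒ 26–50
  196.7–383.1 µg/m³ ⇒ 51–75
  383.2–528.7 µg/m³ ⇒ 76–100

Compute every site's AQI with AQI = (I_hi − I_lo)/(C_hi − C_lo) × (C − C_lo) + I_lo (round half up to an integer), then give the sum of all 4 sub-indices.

Site G 70.9: bracket 0.0–78.1 → index 0–25; slope 25/78.1, offset 70.9.
AQI = 0 + 25/78.1·70.9 ≈ 22.70 ⇒ 23.
Site M: 486.1 ∈ [383.2, 528.7] ↔ index [76, 100].
76 + (486.1−383.2)·(100−76)/(528.7−383.2) = 76 + 102.9·24/145.5 ≈ 92.97, so AQI = 93.
Site E 84.6: bracket 78.2–196.6 → index 26–50; slope 24/118.4, offset 6.4.
AQI = 26 + 24/118.4·6.4 ≈ 27.30 ⇒ 27.
Site K: 26.6 lies in 0.0–78.1, so I_lo=0, I_hi=25, C_lo=0.0, C_hi=78.1.
(25−0)/(78.1−0.0) × (26.6−0.0) + 0 = 25/78.1 × 26.6 + 0 ≈ 8.51 → 9.
AQIs: Site G=23, Site M=93, Site E=27, Site K=9. Sum = 23 + 93 + 27 + 9 = 152.

152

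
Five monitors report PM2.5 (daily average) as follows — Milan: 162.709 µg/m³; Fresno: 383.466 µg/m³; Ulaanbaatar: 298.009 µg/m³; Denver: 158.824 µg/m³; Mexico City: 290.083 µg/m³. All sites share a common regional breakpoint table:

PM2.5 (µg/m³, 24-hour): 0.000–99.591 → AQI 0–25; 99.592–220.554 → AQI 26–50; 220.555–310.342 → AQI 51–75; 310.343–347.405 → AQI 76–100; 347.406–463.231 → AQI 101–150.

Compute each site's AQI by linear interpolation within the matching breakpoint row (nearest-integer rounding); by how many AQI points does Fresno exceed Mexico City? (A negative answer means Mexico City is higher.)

Milan: 162.709 lies in 99.592–220.554, so I_lo=26, I_hi=50, C_lo=99.592, C_hi=220.554.
(50−26)/(220.554−99.592) × (162.709−99.592) + 26 = 24/120.962 × 63.117 + 26 ≈ 38.52 → 39.
Fresno: row 347.406–463.231 (AQI 101–150). (150−101)·(383.466−347.406)/(463.231−347.406) + 101 = 49·36.060/115.825 + 101 ≈ 116.26 → 116.
Ulaanbaatar: row 220.555–310.342 (AQI 51–75). (75−51)·(298.009−220.555)/(310.342−220.555) + 51 = 24·77.454/89.787 + 51 ≈ 71.70 → 72.
Denver: 158.824 lies in 99.592–220.554, so I_lo=26, I_hi=50, C_lo=99.592, C_hi=220.554.
(50−26)/(220.554−99.592) × (158.824−99.592) + 26 = 24/120.962 × 59.232 + 26 ≈ 37.75 → 38.
Mexico City: row 220.555–310.342 (AQI 51–75). (75−51)·(290.083−220.555)/(310.342−220.555) + 51 = 24·69.528/89.787 + 51 ≈ 69.58 → 70.
AQIs: Milan=39, Fresno=116, Ulaanbaatar=72, Denver=38, Mexico City=70. Fresno (116) − Mexico City (70) = 46.

46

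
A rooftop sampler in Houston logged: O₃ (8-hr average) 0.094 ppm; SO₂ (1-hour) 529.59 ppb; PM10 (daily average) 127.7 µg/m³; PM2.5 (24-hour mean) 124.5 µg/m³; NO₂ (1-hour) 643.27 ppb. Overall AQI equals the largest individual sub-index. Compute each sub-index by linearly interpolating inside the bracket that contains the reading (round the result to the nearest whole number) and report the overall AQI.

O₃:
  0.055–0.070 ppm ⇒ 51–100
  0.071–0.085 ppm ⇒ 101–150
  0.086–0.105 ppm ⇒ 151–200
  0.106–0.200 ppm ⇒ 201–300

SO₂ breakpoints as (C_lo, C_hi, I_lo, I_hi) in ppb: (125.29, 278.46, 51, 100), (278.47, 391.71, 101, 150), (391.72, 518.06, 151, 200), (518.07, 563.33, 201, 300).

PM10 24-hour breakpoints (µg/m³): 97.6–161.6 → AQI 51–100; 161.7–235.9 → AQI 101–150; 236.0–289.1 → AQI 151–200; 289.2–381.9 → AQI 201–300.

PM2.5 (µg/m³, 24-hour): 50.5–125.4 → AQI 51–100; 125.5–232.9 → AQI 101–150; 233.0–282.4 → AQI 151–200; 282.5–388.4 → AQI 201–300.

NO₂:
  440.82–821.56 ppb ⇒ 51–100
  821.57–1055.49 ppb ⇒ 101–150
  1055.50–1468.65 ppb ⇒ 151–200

226

O₃: 0.094 lies in 0.086–0.105, so I_lo=151, I_hi=200, C_lo=0.086, C_hi=0.105.
(200−151)/(0.105−0.086) × (0.094−0.086) + 151 = 49/0.019 × 0.008 + 151 ≈ 171.63 → 172.
SO₂: row 518.07–563.33 (AQI 201–300). (300−201)·(529.59−518.07)/(563.33−518.07) + 201 = 99·11.52/45.26 + 201 ≈ 226.20 → 226.
PM10: 127.7 ∈ [97.6, 161.6] ↔ index [51, 100].
51 + (127.7−97.6)·(100−51)/(161.6−97.6) = 51 + 30.1·49/64.0 ≈ 74.05, so AQI = 74.
PM2.5: row 50.5–125.4 (AQI 51–100). (100−51)·(124.5−50.5)/(125.4−50.5) + 51 = 49·74.0/74.9 + 51 ≈ 99.41 → 99.
NO₂: row 440.82–821.56 (AQI 51–100). (100−51)·(643.27−440.82)/(821.56−440.82) + 51 = 49·202.45/380.74 + 51 ≈ 77.05 → 77.
Sub-indices: O₃→172, SO₂→226, PM10→74, PM2.5→99, NO₂→77. Overall AQI = max = 226; dominant pollutant is SO₂.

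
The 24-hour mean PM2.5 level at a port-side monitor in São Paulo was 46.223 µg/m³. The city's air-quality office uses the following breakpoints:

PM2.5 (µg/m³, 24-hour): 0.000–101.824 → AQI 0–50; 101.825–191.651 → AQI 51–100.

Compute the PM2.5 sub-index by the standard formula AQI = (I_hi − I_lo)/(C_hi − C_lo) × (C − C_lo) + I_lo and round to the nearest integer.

23

PM2.5: row 0.000–101.824 (AQI 0–50). (50−0)·(46.223−0.000)/(101.824−0.000) + 0 = 50·46.223/101.824 + 0 ≈ 22.70 → 23.
AQI 23 falls in the Good category.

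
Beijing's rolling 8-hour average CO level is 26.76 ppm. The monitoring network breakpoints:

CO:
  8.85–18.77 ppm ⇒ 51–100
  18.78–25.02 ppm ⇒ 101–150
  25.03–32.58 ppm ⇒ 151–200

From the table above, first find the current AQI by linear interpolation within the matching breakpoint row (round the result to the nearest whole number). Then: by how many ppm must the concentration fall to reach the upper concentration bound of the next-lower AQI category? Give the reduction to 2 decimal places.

1.74

CO: 26.76 lies in 25.03–32.58, so I_lo=151, I_hi=200, C_lo=25.03, C_hi=32.58.
(200−151)/(32.58−25.03) × (26.76−25.03) + 151 = 49/7.55 × 1.73 + 151 ≈ 162.23 → 162.
Current AQI 162 is in the Unhealthy range (151–200). The next-lower category tops out at AQI 150, whose upper concentration bound is 25.02 ppm.
Reduction needed = 26.76 − 25.02 = 1.74 ppm.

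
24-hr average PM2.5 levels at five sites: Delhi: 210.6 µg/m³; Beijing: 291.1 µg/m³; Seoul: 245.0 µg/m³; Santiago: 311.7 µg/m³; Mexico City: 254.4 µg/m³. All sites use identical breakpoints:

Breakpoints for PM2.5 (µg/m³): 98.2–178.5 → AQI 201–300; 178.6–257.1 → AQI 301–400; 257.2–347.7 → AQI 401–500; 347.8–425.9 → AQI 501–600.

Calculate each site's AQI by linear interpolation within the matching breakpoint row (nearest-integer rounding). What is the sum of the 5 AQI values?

2022

Delhi: row 178.6–257.1 (AQI 301–400). (400−301)·(210.6−178.6)/(257.1−178.6) + 301 = 99·32.0/78.5 + 301 ≈ 341.36 → 341.
Beijing: 291.1 ∈ [257.2, 347.7] ↔ index [401, 500].
401 + (291.1−257.2)·(500−401)/(347.7−257.2) = 401 + 33.9·99/90.5 ≈ 438.08, so AQI = 438.
Seoul: 245.0 lies in 178.6–257.1, so I_lo=301, I_hi=400, C_lo=178.6, C_hi=257.1.
(400−301)/(257.1−178.6) × (245.0−178.6) + 301 = 99/78.5 × 66.4 + 301 ≈ 384.74 → 385.
Santiago 311.7: bracket 257.2–347.7 → index 401–500; slope 99/90.5, offset 54.5.
AQI = 401 + 99/90.5·54.5 ≈ 460.62 ⇒ 461.
Mexico City: row 178.6–257.1 (AQI 301–400). (400−301)·(254.4−178.6)/(257.1−178.6) + 301 = 99·75.8/78.5 + 301 ≈ 396.59 → 397.
AQIs: Delhi=341, Beijing=438, Seoul=385, Santiago=461, Mexico City=397. Sum = 341 + 438 + 385 + 461 + 397 = 2022.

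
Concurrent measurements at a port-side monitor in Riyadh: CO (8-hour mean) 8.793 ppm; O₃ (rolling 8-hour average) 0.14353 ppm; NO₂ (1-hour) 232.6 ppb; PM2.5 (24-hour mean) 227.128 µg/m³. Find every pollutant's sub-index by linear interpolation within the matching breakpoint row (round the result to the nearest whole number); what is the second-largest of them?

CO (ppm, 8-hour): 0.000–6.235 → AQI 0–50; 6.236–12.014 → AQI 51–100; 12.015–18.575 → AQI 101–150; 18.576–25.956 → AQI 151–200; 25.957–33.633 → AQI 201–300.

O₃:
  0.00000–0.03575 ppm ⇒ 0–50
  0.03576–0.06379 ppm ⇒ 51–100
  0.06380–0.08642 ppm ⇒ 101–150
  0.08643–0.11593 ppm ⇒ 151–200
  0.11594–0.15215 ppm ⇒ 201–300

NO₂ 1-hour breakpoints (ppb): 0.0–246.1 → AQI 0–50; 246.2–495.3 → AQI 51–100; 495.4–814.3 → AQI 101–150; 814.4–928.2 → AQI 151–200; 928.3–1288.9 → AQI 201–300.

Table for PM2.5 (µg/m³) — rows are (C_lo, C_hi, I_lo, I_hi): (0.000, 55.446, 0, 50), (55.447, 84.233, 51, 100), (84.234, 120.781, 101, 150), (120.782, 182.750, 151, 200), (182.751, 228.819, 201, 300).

CO: 8.793 lies in 6.236–12.014, so I_lo=51, I_hi=100, C_lo=6.236, C_hi=12.014.
(100−51)/(12.014−6.236) × (8.793−6.236) + 51 = 49/5.778 × 2.557 + 51 ≈ 72.68 → 73.
O₃: 0.14353 ∈ [0.11594, 0.15215] ↔ index [201, 300].
201 + (0.14353−0.11594)·(300−201)/(0.15215−0.11594) = 201 + 0.02759·99/0.03621 ≈ 276.43, so AQI = 276.
NO₂: 232.6 ∈ [0.0, 246.1] ↔ index [0, 50].
0 + (232.6−0.0)·(50−0)/(246.1−0.0) = 0 + 232.6·50/246.1 ≈ 47.26, so AQI = 47.
PM2.5: row 182.751–228.819 (AQI 201–300). (300−201)·(227.128−182.751)/(228.819−182.751) + 201 = 99·44.377/46.068 + 201 ≈ 296.37 → 296.
Sub-indices: CO→73, O₃→276, NO₂→47, PM2.5→296. Ranked high→low: 296, 276, 73, 47. Second-highest sub-index = 276.

276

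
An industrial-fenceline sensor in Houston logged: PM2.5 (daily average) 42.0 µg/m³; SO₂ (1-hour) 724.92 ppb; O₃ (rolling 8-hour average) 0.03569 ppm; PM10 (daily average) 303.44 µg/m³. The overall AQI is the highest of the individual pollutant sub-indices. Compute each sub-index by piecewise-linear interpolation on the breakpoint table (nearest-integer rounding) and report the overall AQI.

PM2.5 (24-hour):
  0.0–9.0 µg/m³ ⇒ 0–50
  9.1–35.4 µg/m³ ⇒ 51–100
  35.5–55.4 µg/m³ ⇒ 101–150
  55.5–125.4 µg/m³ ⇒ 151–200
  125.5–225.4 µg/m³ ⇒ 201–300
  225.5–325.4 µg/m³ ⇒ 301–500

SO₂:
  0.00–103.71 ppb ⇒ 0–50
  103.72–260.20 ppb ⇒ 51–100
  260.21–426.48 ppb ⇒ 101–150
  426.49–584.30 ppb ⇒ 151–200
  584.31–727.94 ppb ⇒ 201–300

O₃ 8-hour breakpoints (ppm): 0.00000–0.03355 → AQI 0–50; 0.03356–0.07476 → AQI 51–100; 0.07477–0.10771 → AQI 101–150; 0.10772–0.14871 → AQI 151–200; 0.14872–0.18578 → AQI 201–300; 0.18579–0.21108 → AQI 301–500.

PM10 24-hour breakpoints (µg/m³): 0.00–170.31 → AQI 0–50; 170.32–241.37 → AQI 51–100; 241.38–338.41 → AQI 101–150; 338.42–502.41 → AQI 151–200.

298

PM2.5: 42.0 lies in 35.5–55.4, so I_lo=101, I_hi=150, C_lo=35.5, C_hi=55.4.
(150−101)/(55.4−35.5) × (42.0−35.5) + 101 = 49/19.9 × 6.5 + 101 ≈ 117.01 → 117.
SO₂: 724.92 lies in 584.31–727.94, so I_lo=201, I_hi=300, C_lo=584.31, C_hi=727.94.
(300−201)/(727.94−584.31) × (724.92−584.31) + 201 = 99/143.63 × 140.61 + 201 ≈ 297.92 → 298.
O₃ 0.03569: bracket 0.03356–0.07476 → index 51–100; slope 49/0.04120, offset 0.00213.
AQI = 51 + 49/0.04120·0.00213 ≈ 53.53 ⇒ 54.
PM10: row 241.38–338.41 (AQI 101–150). (150−101)·(303.44−241.38)/(338.41−241.38) + 101 = 49·62.06/97.03 + 101 ≈ 132.34 → 132.
Sub-indices: PM2.5→117, SO₂→298, O₃→54, PM10→132. Overall AQI = max = 298; dominant pollutant is SO₂.
AQI 298: Very Unhealthy.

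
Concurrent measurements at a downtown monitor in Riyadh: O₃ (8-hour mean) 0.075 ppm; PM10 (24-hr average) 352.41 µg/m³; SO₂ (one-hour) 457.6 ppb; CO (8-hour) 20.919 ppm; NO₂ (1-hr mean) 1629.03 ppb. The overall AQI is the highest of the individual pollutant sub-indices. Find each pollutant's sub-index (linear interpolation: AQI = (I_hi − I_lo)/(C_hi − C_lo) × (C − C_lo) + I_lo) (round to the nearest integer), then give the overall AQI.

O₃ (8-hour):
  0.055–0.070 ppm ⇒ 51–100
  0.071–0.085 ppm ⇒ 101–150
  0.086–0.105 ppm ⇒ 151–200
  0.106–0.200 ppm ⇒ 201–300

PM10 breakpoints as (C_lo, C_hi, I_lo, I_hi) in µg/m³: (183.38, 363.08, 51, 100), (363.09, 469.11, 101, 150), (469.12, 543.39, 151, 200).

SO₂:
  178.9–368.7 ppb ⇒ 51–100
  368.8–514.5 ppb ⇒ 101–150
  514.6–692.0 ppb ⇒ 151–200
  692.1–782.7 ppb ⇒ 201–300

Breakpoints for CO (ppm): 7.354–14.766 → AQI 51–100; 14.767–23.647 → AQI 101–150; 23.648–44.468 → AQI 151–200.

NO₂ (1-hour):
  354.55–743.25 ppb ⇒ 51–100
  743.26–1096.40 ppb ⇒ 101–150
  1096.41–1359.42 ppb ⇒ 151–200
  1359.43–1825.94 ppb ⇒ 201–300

258

O₃: 0.075 ∈ [0.071, 0.085] ↔ index [101, 150].
101 + (0.075−0.071)·(150−101)/(0.085−0.071) = 101 + 0.004·49/0.014 ≈ 115.00, so AQI = 115.
PM10: 352.41 ∈ [183.38, 363.08] ↔ index [51, 100].
51 + (352.41−183.38)·(100−51)/(363.08−183.38) = 51 + 169.03·49/179.70 ≈ 97.09, so AQI = 97.
SO₂: 457.6 lies in 368.8–514.5, so I_lo=101, I_hi=150, C_lo=368.8, C_hi=514.5.
(150−101)/(514.5−368.8) × (457.6−368.8) + 101 = 49/145.7 × 88.8 + 101 ≈ 130.86 → 131.
CO: 20.919 lies in 14.767–23.647, so I_lo=101, I_hi=150, C_lo=14.767, C_hi=23.647.
(150−101)/(23.647−14.767) × (20.919−14.767) + 101 = 49/8.880 × 6.152 + 101 ≈ 134.95 → 135.
NO₂: 1629.03 lies in 1359.43–1825.94, so I_lo=201, I_hi=300, C_lo=1359.43, C_hi=1825.94.
(300−201)/(1825.94−1359.43) × (1629.03−1359.43) + 201 = 99/466.51 × 269.60 + 201 ≈ 258.21 → 258.
Sub-indices: O₃→115, PM10→97, SO₂→131, CO→135, NO₂→258. Overall AQI = max = 258; dominant pollutant is NO₂.
AQI 258: Very Unhealthy.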